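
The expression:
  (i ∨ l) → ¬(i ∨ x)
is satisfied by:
  {i: False, l: False, x: False}
  {x: True, i: False, l: False}
  {l: True, i: False, x: False}


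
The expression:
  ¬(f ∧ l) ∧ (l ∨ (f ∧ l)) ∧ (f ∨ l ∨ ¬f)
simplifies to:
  l ∧ ¬f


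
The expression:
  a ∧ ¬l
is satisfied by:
  {a: True, l: False}


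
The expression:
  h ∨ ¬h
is always true.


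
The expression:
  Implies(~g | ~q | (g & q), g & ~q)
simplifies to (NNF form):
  g & ~q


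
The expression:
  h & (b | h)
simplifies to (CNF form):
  h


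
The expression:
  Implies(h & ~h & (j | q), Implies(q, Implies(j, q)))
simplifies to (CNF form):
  True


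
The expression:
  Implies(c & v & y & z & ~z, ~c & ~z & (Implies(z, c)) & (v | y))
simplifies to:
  True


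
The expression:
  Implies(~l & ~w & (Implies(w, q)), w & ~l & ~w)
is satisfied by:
  {l: True, w: True}
  {l: True, w: False}
  {w: True, l: False}


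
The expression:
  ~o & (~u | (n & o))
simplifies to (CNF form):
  ~o & ~u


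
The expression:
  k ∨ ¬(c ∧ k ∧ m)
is always true.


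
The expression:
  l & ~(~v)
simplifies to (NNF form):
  l & v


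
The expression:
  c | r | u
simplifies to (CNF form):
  c | r | u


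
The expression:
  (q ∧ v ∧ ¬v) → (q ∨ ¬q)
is always true.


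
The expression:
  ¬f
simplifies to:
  ¬f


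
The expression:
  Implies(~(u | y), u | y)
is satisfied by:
  {y: True, u: True}
  {y: True, u: False}
  {u: True, y: False}


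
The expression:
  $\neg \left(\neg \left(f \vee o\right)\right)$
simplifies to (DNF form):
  $f \vee o$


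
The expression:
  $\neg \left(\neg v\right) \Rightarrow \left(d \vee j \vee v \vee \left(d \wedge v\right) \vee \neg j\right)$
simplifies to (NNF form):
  $\text{True}$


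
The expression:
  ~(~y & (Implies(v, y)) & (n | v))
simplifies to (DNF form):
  v | y | ~n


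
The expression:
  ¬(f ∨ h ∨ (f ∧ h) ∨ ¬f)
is never true.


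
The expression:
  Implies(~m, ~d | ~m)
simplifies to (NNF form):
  True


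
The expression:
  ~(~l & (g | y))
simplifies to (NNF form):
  l | (~g & ~y)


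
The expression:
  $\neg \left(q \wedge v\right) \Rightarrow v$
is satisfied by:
  {v: True}


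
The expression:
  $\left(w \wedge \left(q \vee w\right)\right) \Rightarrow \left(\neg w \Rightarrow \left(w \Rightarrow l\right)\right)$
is always true.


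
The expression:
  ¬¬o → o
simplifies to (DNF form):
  True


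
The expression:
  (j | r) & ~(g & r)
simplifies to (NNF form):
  (j & ~r) | (r & ~g)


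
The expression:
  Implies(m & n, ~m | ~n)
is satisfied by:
  {m: False, n: False}
  {n: True, m: False}
  {m: True, n: False}


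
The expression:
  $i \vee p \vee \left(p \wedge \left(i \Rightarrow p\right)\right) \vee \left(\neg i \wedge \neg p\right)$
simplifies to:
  $\text{True}$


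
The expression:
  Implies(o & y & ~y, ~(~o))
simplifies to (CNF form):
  True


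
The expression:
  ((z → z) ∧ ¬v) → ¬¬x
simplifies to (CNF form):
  v ∨ x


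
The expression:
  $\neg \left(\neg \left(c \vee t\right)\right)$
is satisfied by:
  {t: True, c: True}
  {t: True, c: False}
  {c: True, t: False}


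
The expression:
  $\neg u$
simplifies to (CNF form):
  $\neg u$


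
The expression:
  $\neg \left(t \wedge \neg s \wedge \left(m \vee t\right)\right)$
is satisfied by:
  {s: True, t: False}
  {t: False, s: False}
  {t: True, s: True}


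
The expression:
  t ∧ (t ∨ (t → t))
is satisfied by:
  {t: True}


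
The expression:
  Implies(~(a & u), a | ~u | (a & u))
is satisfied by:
  {a: True, u: False}
  {u: False, a: False}
  {u: True, a: True}


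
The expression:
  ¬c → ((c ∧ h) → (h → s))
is always true.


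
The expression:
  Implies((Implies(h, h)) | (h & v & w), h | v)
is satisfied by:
  {v: True, h: True}
  {v: True, h: False}
  {h: True, v: False}


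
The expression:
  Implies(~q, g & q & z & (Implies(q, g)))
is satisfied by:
  {q: True}


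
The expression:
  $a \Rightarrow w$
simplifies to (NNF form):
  $w \vee \neg a$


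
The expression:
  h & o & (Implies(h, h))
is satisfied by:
  {h: True, o: True}


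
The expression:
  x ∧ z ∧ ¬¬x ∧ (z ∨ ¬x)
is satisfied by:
  {z: True, x: True}


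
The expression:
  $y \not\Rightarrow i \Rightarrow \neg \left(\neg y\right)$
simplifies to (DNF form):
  $\text{True}$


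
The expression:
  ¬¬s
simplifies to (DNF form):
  s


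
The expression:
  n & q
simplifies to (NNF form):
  n & q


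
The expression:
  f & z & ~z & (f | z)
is never true.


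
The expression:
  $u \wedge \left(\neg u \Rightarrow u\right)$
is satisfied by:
  {u: True}


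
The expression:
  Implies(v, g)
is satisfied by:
  {g: True, v: False}
  {v: False, g: False}
  {v: True, g: True}


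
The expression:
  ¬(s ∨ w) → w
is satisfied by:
  {s: True, w: True}
  {s: True, w: False}
  {w: True, s: False}


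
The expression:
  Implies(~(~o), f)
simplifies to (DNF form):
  f | ~o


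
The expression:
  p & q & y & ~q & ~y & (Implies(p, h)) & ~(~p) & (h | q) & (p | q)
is never true.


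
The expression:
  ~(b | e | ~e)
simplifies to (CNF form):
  False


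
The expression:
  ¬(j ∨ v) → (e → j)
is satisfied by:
  {v: True, j: True, e: False}
  {v: True, j: False, e: False}
  {j: True, v: False, e: False}
  {v: False, j: False, e: False}
  {v: True, e: True, j: True}
  {v: True, e: True, j: False}
  {e: True, j: True, v: False}


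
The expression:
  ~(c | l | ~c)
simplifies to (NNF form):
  False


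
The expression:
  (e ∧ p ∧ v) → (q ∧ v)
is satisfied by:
  {q: True, p: False, v: False, e: False}
  {q: False, p: False, v: False, e: False}
  {e: True, q: True, p: False, v: False}
  {e: True, q: False, p: False, v: False}
  {q: True, v: True, e: False, p: False}
  {v: True, e: False, p: False, q: False}
  {e: True, v: True, q: True, p: False}
  {e: True, v: True, q: False, p: False}
  {q: True, p: True, e: False, v: False}
  {p: True, e: False, v: False, q: False}
  {q: True, e: True, p: True, v: False}
  {e: True, p: True, q: False, v: False}
  {q: True, v: True, p: True, e: False}
  {v: True, p: True, e: False, q: False}
  {e: True, v: True, p: True, q: True}


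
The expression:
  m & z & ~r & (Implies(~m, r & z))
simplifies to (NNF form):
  m & z & ~r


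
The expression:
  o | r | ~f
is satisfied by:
  {r: True, o: True, f: False}
  {r: True, o: False, f: False}
  {o: True, r: False, f: False}
  {r: False, o: False, f: False}
  {f: True, r: True, o: True}
  {f: True, r: True, o: False}
  {f: True, o: True, r: False}


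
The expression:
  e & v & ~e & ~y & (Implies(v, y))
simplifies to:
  False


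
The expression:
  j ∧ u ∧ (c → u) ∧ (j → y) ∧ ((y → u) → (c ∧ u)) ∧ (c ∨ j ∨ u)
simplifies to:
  c ∧ j ∧ u ∧ y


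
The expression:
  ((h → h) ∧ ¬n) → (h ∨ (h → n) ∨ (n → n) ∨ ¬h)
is always true.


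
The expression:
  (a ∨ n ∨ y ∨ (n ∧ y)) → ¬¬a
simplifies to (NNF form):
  a ∨ (¬n ∧ ¬y)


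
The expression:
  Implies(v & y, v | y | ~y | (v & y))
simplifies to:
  True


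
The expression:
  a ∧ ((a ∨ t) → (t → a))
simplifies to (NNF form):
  a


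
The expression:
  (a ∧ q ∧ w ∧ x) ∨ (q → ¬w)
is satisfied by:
  {x: True, a: True, w: False, q: False}
  {x: True, a: False, w: False, q: False}
  {a: True, x: False, w: False, q: False}
  {x: False, a: False, w: False, q: False}
  {x: True, q: True, a: True, w: False}
  {x: True, q: True, a: False, w: False}
  {q: True, a: True, x: False, w: False}
  {q: True, x: False, a: False, w: False}
  {x: True, w: True, a: True, q: False}
  {x: True, w: True, a: False, q: False}
  {w: True, a: True, x: False, q: False}
  {w: True, x: False, a: False, q: False}
  {x: True, q: True, w: True, a: True}


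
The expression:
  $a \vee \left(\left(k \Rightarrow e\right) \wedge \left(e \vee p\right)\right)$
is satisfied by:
  {a: True, e: True, p: True, k: False}
  {a: True, e: True, p: False, k: False}
  {a: True, e: True, k: True, p: True}
  {a: True, e: True, k: True, p: False}
  {a: True, p: True, k: False, e: False}
  {a: True, p: False, k: False, e: False}
  {a: True, k: True, p: True, e: False}
  {a: True, k: True, p: False, e: False}
  {e: True, p: True, k: False, a: False}
  {e: True, p: False, k: False, a: False}
  {e: True, k: True, p: True, a: False}
  {e: True, k: True, p: False, a: False}
  {p: True, e: False, k: False, a: False}


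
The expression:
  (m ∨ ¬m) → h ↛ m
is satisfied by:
  {h: True, m: False}


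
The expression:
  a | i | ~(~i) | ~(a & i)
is always true.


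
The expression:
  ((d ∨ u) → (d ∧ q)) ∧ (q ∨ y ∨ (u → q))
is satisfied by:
  {q: True, d: False, u: False}
  {d: False, u: False, q: False}
  {q: True, d: True, u: False}
  {q: True, u: True, d: True}


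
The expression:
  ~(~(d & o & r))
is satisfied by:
  {r: True, d: True, o: True}


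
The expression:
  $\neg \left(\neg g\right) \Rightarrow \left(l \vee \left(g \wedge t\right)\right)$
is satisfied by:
  {t: True, l: True, g: False}
  {t: True, g: False, l: False}
  {l: True, g: False, t: False}
  {l: False, g: False, t: False}
  {t: True, l: True, g: True}
  {t: True, g: True, l: False}
  {l: True, g: True, t: False}


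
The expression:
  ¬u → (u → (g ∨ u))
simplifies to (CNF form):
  True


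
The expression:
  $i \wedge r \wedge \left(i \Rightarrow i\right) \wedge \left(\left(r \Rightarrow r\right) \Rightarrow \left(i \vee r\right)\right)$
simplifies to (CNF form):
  $i \wedge r$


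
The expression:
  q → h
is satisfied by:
  {h: True, q: False}
  {q: False, h: False}
  {q: True, h: True}


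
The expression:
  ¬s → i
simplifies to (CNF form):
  i ∨ s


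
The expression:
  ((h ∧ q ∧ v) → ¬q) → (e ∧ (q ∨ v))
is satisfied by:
  {q: True, v: True, e: True, h: True}
  {q: True, v: True, e: True, h: False}
  {q: True, e: True, h: True, v: False}
  {q: True, e: True, h: False, v: False}
  {v: True, e: True, h: True, q: False}
  {v: True, e: True, h: False, q: False}
  {v: True, q: True, h: True, e: False}


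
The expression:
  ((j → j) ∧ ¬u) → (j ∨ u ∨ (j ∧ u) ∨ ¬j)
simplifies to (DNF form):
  True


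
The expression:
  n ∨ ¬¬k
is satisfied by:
  {n: True, k: True}
  {n: True, k: False}
  {k: True, n: False}


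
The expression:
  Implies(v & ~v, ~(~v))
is always true.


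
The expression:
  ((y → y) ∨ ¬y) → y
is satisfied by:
  {y: True}


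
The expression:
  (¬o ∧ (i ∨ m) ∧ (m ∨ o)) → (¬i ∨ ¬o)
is always true.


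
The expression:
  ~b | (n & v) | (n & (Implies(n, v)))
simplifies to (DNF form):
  ~b | (n & v)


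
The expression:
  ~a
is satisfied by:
  {a: False}


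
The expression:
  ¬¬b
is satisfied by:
  {b: True}


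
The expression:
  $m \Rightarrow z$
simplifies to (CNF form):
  $z \vee \neg m$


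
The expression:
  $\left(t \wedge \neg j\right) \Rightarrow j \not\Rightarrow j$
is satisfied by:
  {j: True, t: False}
  {t: False, j: False}
  {t: True, j: True}


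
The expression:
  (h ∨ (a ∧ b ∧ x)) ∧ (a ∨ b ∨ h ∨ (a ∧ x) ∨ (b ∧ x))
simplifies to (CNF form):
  (a ∨ h) ∧ (b ∨ h) ∧ (h ∨ x)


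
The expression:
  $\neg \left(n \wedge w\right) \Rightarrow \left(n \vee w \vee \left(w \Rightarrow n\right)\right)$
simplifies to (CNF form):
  $\text{True}$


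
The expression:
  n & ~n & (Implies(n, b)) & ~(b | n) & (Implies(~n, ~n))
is never true.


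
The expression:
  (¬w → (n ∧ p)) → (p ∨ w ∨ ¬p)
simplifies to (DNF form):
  True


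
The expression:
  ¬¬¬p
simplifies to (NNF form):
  ¬p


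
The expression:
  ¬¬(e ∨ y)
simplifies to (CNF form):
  e ∨ y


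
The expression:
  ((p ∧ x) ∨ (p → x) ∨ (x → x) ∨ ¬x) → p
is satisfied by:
  {p: True}


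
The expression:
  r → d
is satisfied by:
  {d: True, r: False}
  {r: False, d: False}
  {r: True, d: True}


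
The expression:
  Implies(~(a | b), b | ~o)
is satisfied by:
  {a: True, b: True, o: False}
  {a: True, o: False, b: False}
  {b: True, o: False, a: False}
  {b: False, o: False, a: False}
  {a: True, b: True, o: True}
  {a: True, o: True, b: False}
  {b: True, o: True, a: False}


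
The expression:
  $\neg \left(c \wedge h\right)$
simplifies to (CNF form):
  $\neg c \vee \neg h$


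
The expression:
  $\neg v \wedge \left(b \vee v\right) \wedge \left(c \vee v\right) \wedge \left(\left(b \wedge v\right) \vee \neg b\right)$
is never true.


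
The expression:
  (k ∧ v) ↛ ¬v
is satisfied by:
  {k: True, v: True}


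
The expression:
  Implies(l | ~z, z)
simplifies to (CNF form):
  z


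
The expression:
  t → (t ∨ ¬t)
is always true.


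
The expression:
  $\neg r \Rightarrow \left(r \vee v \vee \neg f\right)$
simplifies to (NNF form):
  $r \vee v \vee \neg f$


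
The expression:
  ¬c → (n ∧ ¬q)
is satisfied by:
  {c: True, n: True, q: False}
  {c: True, n: False, q: False}
  {c: True, q: True, n: True}
  {c: True, q: True, n: False}
  {n: True, q: False, c: False}


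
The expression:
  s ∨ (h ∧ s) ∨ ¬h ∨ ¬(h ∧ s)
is always true.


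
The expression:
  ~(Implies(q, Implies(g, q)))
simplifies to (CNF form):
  False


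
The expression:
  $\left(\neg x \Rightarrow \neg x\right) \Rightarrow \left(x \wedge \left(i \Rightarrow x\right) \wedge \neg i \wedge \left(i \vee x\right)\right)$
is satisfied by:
  {x: True, i: False}


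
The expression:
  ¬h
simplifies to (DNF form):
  ¬h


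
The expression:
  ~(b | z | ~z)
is never true.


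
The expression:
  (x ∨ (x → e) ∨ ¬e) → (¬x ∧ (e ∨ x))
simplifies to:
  e ∧ ¬x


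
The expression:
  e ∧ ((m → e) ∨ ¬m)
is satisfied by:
  {e: True}


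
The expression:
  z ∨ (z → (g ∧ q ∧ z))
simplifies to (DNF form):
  True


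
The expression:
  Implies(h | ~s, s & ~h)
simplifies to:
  s & ~h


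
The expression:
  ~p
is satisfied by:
  {p: False}


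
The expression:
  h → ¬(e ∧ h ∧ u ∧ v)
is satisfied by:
  {h: False, v: False, u: False, e: False}
  {e: True, h: False, v: False, u: False}
  {u: True, h: False, v: False, e: False}
  {e: True, u: True, h: False, v: False}
  {v: True, e: False, h: False, u: False}
  {e: True, v: True, h: False, u: False}
  {u: True, v: True, e: False, h: False}
  {e: True, u: True, v: True, h: False}
  {h: True, u: False, v: False, e: False}
  {e: True, h: True, u: False, v: False}
  {u: True, h: True, e: False, v: False}
  {e: True, u: True, h: True, v: False}
  {v: True, h: True, u: False, e: False}
  {e: True, v: True, h: True, u: False}
  {u: True, v: True, h: True, e: False}


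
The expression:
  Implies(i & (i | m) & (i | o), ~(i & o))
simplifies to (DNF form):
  ~i | ~o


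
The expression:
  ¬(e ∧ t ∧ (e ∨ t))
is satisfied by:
  {e: False, t: False}
  {t: True, e: False}
  {e: True, t: False}


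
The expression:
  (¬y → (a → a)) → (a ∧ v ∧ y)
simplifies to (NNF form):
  a ∧ v ∧ y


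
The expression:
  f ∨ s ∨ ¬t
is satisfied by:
  {s: True, f: True, t: False}
  {s: True, f: False, t: False}
  {f: True, s: False, t: False}
  {s: False, f: False, t: False}
  {t: True, s: True, f: True}
  {t: True, s: True, f: False}
  {t: True, f: True, s: False}


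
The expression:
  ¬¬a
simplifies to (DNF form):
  a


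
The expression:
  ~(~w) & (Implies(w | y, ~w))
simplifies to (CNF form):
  False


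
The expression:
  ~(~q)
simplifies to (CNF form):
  q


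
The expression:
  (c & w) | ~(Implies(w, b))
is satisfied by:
  {w: True, c: True, b: False}
  {w: True, c: False, b: False}
  {w: True, b: True, c: True}


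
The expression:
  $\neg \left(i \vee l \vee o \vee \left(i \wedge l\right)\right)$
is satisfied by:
  {i: False, o: False, l: False}


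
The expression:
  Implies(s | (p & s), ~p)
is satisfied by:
  {s: False, p: False}
  {p: True, s: False}
  {s: True, p: False}


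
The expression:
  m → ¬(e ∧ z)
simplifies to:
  ¬e ∨ ¬m ∨ ¬z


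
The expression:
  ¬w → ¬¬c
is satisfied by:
  {c: True, w: True}
  {c: True, w: False}
  {w: True, c: False}


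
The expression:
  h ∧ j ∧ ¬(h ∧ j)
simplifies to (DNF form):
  False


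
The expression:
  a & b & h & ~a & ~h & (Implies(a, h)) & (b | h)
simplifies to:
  False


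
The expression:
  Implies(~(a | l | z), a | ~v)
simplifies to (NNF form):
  a | l | z | ~v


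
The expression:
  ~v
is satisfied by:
  {v: False}


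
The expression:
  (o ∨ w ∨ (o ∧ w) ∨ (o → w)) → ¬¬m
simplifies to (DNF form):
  m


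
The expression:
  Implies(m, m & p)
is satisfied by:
  {p: True, m: False}
  {m: False, p: False}
  {m: True, p: True}


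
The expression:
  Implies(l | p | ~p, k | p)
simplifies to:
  k | p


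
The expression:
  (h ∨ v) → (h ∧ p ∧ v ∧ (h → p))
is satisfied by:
  {p: True, v: False, h: False}
  {p: False, v: False, h: False}
  {h: True, v: True, p: True}


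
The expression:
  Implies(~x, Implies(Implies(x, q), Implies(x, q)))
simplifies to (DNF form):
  True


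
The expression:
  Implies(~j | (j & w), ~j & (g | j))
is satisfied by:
  {g: True, w: False, j: False}
  {j: True, g: True, w: False}
  {j: True, g: False, w: False}
  {w: True, g: True, j: False}


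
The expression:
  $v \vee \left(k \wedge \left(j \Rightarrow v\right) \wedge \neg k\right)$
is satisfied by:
  {v: True}


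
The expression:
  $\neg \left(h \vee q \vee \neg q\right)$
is never true.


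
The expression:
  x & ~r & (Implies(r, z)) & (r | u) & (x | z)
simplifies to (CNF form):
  u & x & ~r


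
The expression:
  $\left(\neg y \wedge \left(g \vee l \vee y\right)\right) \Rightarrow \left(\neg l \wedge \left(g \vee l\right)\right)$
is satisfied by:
  {y: True, l: False}
  {l: False, y: False}
  {l: True, y: True}


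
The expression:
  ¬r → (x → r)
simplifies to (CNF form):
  r ∨ ¬x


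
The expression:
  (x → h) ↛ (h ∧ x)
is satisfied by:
  {x: False}


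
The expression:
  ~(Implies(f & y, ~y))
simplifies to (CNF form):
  f & y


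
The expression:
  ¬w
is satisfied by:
  {w: False}


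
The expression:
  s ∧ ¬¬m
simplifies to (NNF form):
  m ∧ s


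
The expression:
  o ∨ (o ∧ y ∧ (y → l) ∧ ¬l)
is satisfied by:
  {o: True}


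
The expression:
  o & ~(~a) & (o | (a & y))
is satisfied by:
  {a: True, o: True}


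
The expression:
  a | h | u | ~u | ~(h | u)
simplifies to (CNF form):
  True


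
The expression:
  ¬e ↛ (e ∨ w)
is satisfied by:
  {e: False, w: False}


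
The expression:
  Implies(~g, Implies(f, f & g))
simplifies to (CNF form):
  g | ~f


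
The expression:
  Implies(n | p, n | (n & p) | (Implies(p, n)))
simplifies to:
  n | ~p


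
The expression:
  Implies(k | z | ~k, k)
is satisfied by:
  {k: True}


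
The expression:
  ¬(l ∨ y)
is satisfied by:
  {y: False, l: False}


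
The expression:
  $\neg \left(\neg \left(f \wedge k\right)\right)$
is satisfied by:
  {f: True, k: True}


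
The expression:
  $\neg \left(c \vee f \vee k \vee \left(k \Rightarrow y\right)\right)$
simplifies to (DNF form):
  $\text{False}$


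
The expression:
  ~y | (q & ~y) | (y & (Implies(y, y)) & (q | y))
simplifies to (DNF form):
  True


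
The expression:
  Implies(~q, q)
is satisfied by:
  {q: True}


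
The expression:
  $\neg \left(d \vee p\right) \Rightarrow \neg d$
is always true.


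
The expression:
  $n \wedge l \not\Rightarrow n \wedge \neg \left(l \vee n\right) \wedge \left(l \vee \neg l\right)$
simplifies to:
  $\text{False}$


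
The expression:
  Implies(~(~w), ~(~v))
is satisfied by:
  {v: True, w: False}
  {w: False, v: False}
  {w: True, v: True}


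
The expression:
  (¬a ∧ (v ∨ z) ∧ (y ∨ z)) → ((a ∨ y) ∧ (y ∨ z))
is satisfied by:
  {a: True, y: True, z: False}
  {a: True, z: False, y: False}
  {y: True, z: False, a: False}
  {y: False, z: False, a: False}
  {a: True, y: True, z: True}
  {a: True, z: True, y: False}
  {y: True, z: True, a: False}


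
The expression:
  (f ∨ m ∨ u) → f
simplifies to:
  f ∨ (¬m ∧ ¬u)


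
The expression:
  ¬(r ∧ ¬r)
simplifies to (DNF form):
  True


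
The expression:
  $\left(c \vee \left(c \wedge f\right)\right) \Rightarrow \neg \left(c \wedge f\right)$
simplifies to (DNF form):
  $\neg c \vee \neg f$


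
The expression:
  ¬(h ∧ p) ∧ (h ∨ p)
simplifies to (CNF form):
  (h ∨ p) ∧ (h ∨ ¬h) ∧ (p ∨ ¬p) ∧ (¬h ∨ ¬p)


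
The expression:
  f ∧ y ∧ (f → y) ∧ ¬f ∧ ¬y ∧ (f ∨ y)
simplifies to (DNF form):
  False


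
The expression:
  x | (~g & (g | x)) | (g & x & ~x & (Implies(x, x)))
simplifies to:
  x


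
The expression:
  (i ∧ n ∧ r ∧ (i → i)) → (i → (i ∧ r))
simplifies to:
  True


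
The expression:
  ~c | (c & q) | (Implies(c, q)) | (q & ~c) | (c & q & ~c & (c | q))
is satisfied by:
  {q: True, c: False}
  {c: False, q: False}
  {c: True, q: True}


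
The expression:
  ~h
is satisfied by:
  {h: False}


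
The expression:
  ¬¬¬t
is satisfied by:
  {t: False}


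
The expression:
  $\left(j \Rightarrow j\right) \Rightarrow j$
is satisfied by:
  {j: True}


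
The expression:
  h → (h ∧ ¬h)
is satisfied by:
  {h: False}


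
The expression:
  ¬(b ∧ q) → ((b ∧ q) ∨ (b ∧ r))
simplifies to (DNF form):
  (b ∧ q) ∨ (b ∧ r)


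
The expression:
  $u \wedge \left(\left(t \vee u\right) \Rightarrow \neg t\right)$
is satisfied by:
  {u: True, t: False}


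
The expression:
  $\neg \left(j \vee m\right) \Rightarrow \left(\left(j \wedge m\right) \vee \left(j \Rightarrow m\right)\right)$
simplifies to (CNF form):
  $\text{True}$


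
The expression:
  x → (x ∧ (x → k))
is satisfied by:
  {k: True, x: False}
  {x: False, k: False}
  {x: True, k: True}


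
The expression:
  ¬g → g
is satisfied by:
  {g: True}


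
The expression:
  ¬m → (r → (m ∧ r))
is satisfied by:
  {m: True, r: False}
  {r: False, m: False}
  {r: True, m: True}


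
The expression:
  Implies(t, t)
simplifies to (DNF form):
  True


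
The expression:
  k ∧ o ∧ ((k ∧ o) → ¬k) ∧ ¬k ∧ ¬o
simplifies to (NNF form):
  False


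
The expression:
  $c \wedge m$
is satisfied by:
  {c: True, m: True}


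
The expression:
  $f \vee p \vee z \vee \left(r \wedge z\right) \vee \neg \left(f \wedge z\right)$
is always true.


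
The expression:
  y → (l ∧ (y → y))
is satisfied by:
  {l: True, y: False}
  {y: False, l: False}
  {y: True, l: True}


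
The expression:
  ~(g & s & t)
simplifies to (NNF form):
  ~g | ~s | ~t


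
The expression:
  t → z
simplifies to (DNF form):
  z ∨ ¬t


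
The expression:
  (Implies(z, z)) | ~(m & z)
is always true.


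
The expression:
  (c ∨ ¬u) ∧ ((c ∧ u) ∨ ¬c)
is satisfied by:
  {c: False, u: False}
  {u: True, c: True}


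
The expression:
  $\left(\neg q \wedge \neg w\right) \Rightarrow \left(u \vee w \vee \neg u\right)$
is always true.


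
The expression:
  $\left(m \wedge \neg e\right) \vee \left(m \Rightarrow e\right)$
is always true.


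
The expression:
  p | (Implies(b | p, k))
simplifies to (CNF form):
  k | p | ~b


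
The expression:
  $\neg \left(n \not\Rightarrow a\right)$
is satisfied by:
  {a: True, n: False}
  {n: False, a: False}
  {n: True, a: True}


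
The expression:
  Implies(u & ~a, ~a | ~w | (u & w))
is always true.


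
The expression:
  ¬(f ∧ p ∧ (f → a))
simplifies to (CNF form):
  ¬a ∨ ¬f ∨ ¬p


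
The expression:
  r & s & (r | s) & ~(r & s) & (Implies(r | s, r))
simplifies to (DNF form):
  False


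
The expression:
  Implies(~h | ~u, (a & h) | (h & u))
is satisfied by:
  {h: True, a: True, u: True}
  {h: True, a: True, u: False}
  {h: True, u: True, a: False}


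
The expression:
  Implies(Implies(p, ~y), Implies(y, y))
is always true.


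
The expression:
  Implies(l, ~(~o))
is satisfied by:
  {o: True, l: False}
  {l: False, o: False}
  {l: True, o: True}


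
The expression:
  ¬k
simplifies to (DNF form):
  ¬k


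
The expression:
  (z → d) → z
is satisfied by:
  {z: True}


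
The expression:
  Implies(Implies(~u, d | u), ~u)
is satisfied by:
  {u: False}


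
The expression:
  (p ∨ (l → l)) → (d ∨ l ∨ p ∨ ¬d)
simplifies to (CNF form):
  True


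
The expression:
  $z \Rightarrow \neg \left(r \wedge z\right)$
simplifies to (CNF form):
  $\neg r \vee \neg z$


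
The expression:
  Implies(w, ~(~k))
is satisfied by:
  {k: True, w: False}
  {w: False, k: False}
  {w: True, k: True}


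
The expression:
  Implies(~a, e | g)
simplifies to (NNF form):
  a | e | g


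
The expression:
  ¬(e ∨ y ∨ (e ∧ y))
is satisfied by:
  {e: False, y: False}


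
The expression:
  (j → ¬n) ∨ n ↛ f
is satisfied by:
  {n: False, j: False, f: False}
  {f: True, n: False, j: False}
  {j: True, n: False, f: False}
  {f: True, j: True, n: False}
  {n: True, f: False, j: False}
  {f: True, n: True, j: False}
  {j: True, n: True, f: False}


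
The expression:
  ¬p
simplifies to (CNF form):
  ¬p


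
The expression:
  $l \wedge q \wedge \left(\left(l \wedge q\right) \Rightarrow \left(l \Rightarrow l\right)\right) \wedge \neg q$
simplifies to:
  $\text{False}$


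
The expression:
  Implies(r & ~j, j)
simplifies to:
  j | ~r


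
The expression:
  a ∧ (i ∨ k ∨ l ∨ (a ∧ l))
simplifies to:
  a ∧ (i ∨ k ∨ l)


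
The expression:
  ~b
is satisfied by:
  {b: False}


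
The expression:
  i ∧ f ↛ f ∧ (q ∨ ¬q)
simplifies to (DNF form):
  False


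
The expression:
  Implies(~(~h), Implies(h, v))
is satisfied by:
  {v: True, h: False}
  {h: False, v: False}
  {h: True, v: True}


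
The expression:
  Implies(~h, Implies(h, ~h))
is always true.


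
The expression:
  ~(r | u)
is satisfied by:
  {u: False, r: False}


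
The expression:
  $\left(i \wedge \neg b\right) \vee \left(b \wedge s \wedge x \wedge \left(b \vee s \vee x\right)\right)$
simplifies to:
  $\left(b \vee i\right) \wedge \left(s \vee \neg b\right) \wedge \left(x \vee \neg b\right)$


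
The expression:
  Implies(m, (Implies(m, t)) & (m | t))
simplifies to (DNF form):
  t | ~m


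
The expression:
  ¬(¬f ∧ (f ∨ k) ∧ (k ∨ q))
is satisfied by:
  {f: True, k: False}
  {k: False, f: False}
  {k: True, f: True}


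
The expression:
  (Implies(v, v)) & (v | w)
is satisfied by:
  {v: True, w: True}
  {v: True, w: False}
  {w: True, v: False}


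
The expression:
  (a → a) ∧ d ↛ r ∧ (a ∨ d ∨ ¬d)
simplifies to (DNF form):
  d ∧ ¬r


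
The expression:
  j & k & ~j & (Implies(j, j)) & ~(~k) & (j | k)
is never true.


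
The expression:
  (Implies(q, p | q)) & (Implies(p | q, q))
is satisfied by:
  {q: True, p: False}
  {p: False, q: False}
  {p: True, q: True}


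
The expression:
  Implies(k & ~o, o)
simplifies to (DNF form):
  o | ~k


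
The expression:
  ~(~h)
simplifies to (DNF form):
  h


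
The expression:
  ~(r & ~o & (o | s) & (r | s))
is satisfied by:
  {o: True, s: False, r: False}
  {s: False, r: False, o: False}
  {r: True, o: True, s: False}
  {r: True, s: False, o: False}
  {o: True, s: True, r: False}
  {s: True, o: False, r: False}
  {r: True, s: True, o: True}


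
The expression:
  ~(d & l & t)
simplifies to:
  ~d | ~l | ~t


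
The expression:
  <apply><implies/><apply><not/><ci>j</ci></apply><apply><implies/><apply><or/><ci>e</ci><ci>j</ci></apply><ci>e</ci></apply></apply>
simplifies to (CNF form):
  <true/>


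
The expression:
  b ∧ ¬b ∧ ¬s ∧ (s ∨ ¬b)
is never true.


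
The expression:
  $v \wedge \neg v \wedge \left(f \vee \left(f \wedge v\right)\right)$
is never true.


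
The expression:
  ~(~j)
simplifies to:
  j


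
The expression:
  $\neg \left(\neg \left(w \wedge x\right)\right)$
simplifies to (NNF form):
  $w \wedge x$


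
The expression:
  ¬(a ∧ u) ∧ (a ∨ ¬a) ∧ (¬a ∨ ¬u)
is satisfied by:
  {u: False, a: False}
  {a: True, u: False}
  {u: True, a: False}


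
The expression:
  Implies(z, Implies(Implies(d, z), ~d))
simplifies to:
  ~d | ~z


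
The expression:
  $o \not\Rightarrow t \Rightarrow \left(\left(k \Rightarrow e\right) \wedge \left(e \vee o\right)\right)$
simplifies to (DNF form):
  $e \vee t \vee \neg k \vee \neg o$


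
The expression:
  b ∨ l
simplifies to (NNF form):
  b ∨ l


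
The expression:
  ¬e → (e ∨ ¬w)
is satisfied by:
  {e: True, w: False}
  {w: False, e: False}
  {w: True, e: True}


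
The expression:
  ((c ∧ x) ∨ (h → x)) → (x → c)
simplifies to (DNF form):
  c ∨ ¬x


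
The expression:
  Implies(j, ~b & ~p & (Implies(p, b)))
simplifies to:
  ~j | (~b & ~p)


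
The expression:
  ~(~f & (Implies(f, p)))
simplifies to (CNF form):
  f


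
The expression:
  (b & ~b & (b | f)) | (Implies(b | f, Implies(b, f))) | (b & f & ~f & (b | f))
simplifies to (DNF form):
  f | ~b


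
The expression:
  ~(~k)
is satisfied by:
  {k: True}


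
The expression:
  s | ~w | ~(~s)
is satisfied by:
  {s: True, w: False}
  {w: False, s: False}
  {w: True, s: True}


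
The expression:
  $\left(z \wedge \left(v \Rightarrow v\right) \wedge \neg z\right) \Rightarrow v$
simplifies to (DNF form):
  $\text{True}$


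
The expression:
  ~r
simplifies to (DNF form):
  ~r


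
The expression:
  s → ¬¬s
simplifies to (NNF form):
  True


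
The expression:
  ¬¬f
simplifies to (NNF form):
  f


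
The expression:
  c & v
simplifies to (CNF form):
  c & v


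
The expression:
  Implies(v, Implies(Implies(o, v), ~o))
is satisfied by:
  {v: False, o: False}
  {o: True, v: False}
  {v: True, o: False}


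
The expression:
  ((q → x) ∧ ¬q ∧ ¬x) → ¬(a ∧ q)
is always true.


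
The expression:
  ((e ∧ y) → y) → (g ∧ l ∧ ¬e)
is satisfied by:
  {g: True, l: True, e: False}


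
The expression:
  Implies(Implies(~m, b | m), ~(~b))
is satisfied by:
  {b: True, m: False}
  {m: False, b: False}
  {m: True, b: True}


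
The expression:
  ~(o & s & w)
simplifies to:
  ~o | ~s | ~w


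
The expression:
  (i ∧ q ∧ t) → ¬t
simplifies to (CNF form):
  ¬i ∨ ¬q ∨ ¬t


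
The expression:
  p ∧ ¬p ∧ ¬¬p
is never true.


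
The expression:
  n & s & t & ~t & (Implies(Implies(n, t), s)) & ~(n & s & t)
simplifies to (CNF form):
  False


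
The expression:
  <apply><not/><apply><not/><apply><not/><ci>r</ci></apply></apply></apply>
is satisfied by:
  {r: False}


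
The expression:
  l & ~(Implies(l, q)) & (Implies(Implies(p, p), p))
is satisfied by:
  {p: True, l: True, q: False}


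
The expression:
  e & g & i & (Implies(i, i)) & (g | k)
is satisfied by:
  {i: True, e: True, g: True}


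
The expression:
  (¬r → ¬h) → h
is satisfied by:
  {h: True}


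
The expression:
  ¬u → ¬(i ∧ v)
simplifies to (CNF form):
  u ∨ ¬i ∨ ¬v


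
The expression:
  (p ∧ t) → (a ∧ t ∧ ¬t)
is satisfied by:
  {p: False, t: False}
  {t: True, p: False}
  {p: True, t: False}


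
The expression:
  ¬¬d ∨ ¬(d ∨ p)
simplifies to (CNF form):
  d ∨ ¬p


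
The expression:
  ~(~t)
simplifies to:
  t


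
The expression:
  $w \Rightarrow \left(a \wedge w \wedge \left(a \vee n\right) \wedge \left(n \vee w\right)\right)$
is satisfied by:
  {a: True, w: False}
  {w: False, a: False}
  {w: True, a: True}


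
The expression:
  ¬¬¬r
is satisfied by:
  {r: False}


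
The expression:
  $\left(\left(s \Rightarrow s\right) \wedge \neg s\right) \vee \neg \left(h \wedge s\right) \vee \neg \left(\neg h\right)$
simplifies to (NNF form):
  $\text{True}$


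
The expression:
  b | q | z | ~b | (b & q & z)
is always true.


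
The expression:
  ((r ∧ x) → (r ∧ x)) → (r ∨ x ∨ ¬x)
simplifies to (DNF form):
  True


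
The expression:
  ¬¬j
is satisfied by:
  {j: True}


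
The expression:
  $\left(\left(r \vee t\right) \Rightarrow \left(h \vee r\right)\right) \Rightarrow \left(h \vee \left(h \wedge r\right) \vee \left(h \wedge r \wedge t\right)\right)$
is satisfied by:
  {h: True, t: True, r: False}
  {h: True, t: False, r: False}
  {r: True, h: True, t: True}
  {r: True, h: True, t: False}
  {t: True, r: False, h: False}


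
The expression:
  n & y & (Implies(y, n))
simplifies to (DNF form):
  n & y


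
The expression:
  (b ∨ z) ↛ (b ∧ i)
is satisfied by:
  {z: True, b: False, i: False}
  {i: True, z: True, b: False}
  {b: True, z: True, i: False}
  {b: True, z: False, i: False}


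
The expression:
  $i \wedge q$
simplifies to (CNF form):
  $i \wedge q$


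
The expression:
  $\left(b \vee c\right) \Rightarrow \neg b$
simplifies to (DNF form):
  $\neg b$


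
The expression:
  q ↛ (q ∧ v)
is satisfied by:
  {q: True, v: False}


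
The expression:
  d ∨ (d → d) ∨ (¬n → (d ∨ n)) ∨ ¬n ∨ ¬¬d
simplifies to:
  True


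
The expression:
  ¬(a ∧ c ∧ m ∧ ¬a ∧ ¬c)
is always true.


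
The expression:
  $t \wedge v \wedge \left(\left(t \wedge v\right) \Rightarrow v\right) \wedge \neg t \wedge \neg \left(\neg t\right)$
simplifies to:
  $\text{False}$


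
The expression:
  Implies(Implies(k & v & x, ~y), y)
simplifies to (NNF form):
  y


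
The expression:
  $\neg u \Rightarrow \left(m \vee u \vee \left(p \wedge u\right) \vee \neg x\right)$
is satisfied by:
  {m: True, u: True, x: False}
  {m: True, u: False, x: False}
  {u: True, m: False, x: False}
  {m: False, u: False, x: False}
  {x: True, m: True, u: True}
  {x: True, m: True, u: False}
  {x: True, u: True, m: False}


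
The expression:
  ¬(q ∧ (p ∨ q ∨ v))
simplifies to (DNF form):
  ¬q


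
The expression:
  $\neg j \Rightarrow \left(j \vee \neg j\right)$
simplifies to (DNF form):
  $\text{True}$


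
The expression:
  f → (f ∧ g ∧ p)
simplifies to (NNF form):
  (g ∧ p) ∨ ¬f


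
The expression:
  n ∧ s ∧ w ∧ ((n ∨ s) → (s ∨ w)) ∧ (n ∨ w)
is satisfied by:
  {w: True, n: True, s: True}


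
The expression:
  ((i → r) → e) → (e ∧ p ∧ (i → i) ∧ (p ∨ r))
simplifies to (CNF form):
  (e ∨ ¬e) ∧ (p ∨ ¬e) ∧ (e ∨ r ∨ ¬e) ∧ (e ∨ r ∨ ¬i) ∧ (e ∨ ¬e ∨ ¬i) ∧ (p ∨ r ∨ ¬e) ∧ (p ∨ r ∨ ¬i) ∧ (p ∨ ¬e ∨ ¬i)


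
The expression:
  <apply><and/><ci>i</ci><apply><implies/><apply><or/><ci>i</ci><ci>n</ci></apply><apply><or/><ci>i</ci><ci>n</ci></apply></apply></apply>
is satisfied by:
  {i: True}


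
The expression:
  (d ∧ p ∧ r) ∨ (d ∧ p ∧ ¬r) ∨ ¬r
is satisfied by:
  {d: True, p: True, r: False}
  {d: True, p: False, r: False}
  {p: True, d: False, r: False}
  {d: False, p: False, r: False}
  {r: True, d: True, p: True}


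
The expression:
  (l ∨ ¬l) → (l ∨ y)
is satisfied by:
  {y: True, l: True}
  {y: True, l: False}
  {l: True, y: False}


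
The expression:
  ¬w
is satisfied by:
  {w: False}


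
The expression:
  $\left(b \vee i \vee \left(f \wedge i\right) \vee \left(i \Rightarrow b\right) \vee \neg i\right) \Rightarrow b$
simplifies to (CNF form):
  $b$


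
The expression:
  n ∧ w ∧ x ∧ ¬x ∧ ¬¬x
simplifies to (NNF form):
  False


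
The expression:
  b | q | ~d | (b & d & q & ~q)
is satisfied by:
  {b: True, q: True, d: False}
  {b: True, q: False, d: False}
  {q: True, b: False, d: False}
  {b: False, q: False, d: False}
  {b: True, d: True, q: True}
  {b: True, d: True, q: False}
  {d: True, q: True, b: False}


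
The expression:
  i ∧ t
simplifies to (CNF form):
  i ∧ t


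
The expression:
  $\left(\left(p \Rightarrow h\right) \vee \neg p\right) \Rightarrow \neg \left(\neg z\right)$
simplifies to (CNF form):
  $\left(p \vee z\right) \wedge \left(z \vee \neg h\right)$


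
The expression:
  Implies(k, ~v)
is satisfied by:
  {k: False, v: False}
  {v: True, k: False}
  {k: True, v: False}


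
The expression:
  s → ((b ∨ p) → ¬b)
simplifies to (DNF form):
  ¬b ∨ ¬s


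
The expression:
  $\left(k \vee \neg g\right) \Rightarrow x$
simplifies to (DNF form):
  $x \vee \left(g \wedge \neg k\right)$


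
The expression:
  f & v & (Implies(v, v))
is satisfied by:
  {f: True, v: True}


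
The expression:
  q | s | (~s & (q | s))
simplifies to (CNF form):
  q | s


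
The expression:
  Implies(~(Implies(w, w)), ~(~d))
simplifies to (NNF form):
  True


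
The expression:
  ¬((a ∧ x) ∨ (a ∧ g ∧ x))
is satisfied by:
  {x: False, a: False}
  {a: True, x: False}
  {x: True, a: False}


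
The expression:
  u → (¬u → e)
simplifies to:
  True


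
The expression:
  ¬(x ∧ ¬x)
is always true.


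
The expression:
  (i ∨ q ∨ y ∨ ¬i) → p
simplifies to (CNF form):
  p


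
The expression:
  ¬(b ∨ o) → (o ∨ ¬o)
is always true.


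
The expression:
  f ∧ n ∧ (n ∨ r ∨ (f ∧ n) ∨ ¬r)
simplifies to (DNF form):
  f ∧ n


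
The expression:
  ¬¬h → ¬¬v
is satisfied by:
  {v: True, h: False}
  {h: False, v: False}
  {h: True, v: True}


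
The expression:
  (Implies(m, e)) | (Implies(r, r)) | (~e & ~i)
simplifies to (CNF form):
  True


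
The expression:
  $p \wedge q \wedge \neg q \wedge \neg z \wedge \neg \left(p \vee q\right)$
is never true.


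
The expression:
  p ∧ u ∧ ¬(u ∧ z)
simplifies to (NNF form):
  p ∧ u ∧ ¬z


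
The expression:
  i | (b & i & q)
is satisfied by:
  {i: True}


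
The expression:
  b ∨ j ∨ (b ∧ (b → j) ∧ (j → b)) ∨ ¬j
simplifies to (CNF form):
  True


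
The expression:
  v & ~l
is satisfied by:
  {v: True, l: False}


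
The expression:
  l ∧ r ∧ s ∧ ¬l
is never true.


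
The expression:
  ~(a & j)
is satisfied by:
  {a: False, j: False}
  {j: True, a: False}
  {a: True, j: False}
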